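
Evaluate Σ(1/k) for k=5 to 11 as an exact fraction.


Σₖ₌5^11 1/k = 1/5 + 1/6 + 1/7 + 1/8 + 1/9 + 1/10 + 1/11
= 25961/27720
≈ 0.9365

Sum = 25961/27720 ≈ 0.9365


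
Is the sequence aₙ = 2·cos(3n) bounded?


For all n, -1 ≤ cos(3n) ≤ 1, so -2 ≤ 2·cos(3n) ≤ 2
Lower bound: -2, Upper bound: 2
The sequence IS bounded

Bounded (-2 ≤ aₙ ≤ 2)


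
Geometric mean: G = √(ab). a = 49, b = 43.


GM = √(49×43) = √2107 = 45.9021

GM = 45.9021


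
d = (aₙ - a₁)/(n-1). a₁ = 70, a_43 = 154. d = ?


d = (aₙ - a₁)/(n-1)
= (154 - 70)/(43-1)
= 84/42 = 2

d = 2


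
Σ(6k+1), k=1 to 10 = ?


Σ(6k+1) = 6·Σk + 1·n
= 6·55 + 1·10
= 330 + 10 = 340

Σ = 340


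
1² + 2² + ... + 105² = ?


n = 105
n(n+1)(2n+1)/6 = 105×106×211/6
= 2348430/6 = 391405

Σk² = 391405


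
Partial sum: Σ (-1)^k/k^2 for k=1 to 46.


S = -1 + 1/4 - 1/9 + 1/16 - 1/25 + 1/36 - 1/49 + 1/64 ± ...
= -0.8222
(Full series converges to -π²/12 ≈ -0.8225)

S_46 = -0.8222


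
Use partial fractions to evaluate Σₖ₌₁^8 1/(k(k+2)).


1/(k(k+2)) = (1/2)·(1/k - 1/(k+2)) (partial fractions)
Telescoping: Σ = (1/2)·(1 + 1/2 - 1/9 - 1/10) = 29/45

Sum = 29/45


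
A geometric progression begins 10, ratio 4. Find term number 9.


aₙ = a₁·r^(n-1)
= 10×4^8
= 10×65536
= 655360

a_9 = 655360


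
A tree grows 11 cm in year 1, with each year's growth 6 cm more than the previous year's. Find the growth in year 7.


aₙ = a₁ + (n-1)d
= 11 + (7-1)×6
= 11 + 36
= 47

a_7 = 47


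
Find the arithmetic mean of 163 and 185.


AM = (163 + 185)/2 = 348/2 = 174

AM = 174


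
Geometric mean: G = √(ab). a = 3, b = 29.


GM = √(3×29) = √87 = 9.3274

GM = 9.3274


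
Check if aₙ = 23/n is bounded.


a₁ = 23, a₂ = 23/2, a₃ = 23/3, ...
0 < aₙ ≤ 23 for all n ≥ 1
Lower bound: 0, Upper bound: 23
The sequence IS bounded

Bounded (0 < aₙ ≤ 23)


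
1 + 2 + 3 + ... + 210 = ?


n(n+1)/2 = 210×211/2 = 44310/2 = 22155

Σk = 22155


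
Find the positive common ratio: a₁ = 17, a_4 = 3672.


r^(n-1) = aₙ/a₁
r^3 = 3672/17 = 216
r = 216^(1/3)
= 6

r = 6


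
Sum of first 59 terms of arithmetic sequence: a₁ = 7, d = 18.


aₙ = 7 + (59-1)×18 = 1051
Sₙ = n(a₁+aₙ)/2 = 59×(7+1051)/2
= 59×1058/2 = 31211

S_59 = 31211


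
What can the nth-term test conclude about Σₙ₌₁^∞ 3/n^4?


lim(n→∞) 3/n^4 = 0
lim aₙ = 0 → nth-term test is INCONCLUSIVE
(Need other tests; this is actually a convergent p-series with p=4 > 1)

Inconclusive (lim aₙ = 0; need another test)


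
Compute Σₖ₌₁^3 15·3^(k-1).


Sₙ = 15×(3^3 - 1)/(3 - 1)
= 15×(27 - 1)/2
= 15×26/2
= 195

S_3 = 195


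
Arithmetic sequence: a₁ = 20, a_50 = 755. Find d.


d = (aₙ - a₁)/(n-1)
= (755 - 20)/(50-1)
= 735/49 = 15

d = 15


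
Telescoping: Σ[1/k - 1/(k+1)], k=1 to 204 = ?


Telescoping: adjacent terms cancel.
= 1/1 - 1/205
= 1 - 1/205 = 204/205

Sum = 204/205


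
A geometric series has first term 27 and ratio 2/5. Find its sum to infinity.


S∞ = a₁/(1-r) = 27/(1 - 2/5)
= 27/(3/5)
= 45

S∞ = 45


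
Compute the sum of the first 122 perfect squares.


n = 122
n(n+1)(2n+1)/6 = 122×123×245/6
= 3676470/6 = 612745

Σk² = 612745


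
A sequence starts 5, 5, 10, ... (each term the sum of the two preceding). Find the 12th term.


Computing iteratively: 5, 5, 10, 15, 25, 40, 65, 105, 170, 275, 445, 720
a_12 = 720

a_12 = 720


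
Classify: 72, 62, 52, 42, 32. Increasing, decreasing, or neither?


Differences: -10, -10, -10, -10
All differences < 0 → strictly DECREASING

Monotonically decreasing


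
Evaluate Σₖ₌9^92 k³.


Σₖ₌9^92 k³ = [92·93/2]² − [8·9/2]²
= 18301284 − 1296 = 18299988

Σk³ = 18299988


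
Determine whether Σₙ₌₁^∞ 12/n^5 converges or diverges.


p-series test: Σ c/n^p converges if p > 1, diverges if p ≤ 1 (constant c > 0 doesn't affect convergence).
p = 5
5 > 1 → CONVERGES

Converges (p = 5 > 1)


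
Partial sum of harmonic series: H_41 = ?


H_41 = 1/1 + 1/2 + 1/3 + ... + 1/41
= 85691034670497533/19914562703599200
≈ 4.3029

H_41 = 85691034670497533/19914562703599200 ≈ 4.3029


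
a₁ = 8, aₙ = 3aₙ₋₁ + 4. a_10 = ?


Computing step by step:
a_1 = 8
a_2 = 28
a_3 = 88
a_4 = 268
a_5 = 808
a_6 = 2428
a_7 = 7288
a_8 = 21868
a_9 = 65608
a_10 = 196828


a_10 = 196828


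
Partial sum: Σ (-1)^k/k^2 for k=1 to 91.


S = -1 + 1/4 - 1/9 + 1/16 - 1/25 + 1/36 - 1/49 + 1/64 ± ...
= -0.8225
(Full series converges to -π²/12 ≈ -0.8225)

S_91 = -0.8225


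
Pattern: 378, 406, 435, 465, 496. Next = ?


Pattern: triangular numbers: n(n+1)/2
Terms: 378, 406, 435, 465, 496
Next term = 528

Next term = 528


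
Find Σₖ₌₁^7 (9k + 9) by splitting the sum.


Σ(9k+9) = 9·Σk + 9·n
= 9·28 + 9·7
= 252 + 63 = 315

Σ = 315


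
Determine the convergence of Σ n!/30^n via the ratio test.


aₙ = n!/30^n
a_{n+1}/aₙ = (n+1)!/30^(n+1) × 30^n/n!
= (n+1)/30
L = lim(n→∞) (n+1)/30 = ∞
L > 1 → series DIVERGES

Diverges (ratio test: L = ∞ > 1)


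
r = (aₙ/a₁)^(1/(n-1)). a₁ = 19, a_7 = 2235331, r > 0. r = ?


r^(n-1) = aₙ/a₁
r^6 = 2235331/19 = 117649
r = 117649^(1/6)
= ±7; taking r > 0 gives r = 7

r = 7


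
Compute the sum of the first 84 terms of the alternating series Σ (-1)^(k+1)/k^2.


S = 1 - 1/4 + 1/9 - 1/16 + 1/25 - 1/36 + 1/49 - 1/64 ± ...
= 0.8224
(Full series converges to +π²/12 ≈ +0.8225)

S_84 = 0.8224


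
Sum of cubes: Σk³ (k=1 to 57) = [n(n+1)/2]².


n(n+1)/2 = 57×58/2 = 1653
Σk³ = 1653² = 2732409

Σk³ = 2732409


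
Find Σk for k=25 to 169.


Σₖ₌25^169 k = Σₖ₌₁^169 k − Σₖ₌₁^24 k
= 169·170/2 − 24·25/2
= 14365 − 300 = 14065

Σk = 14065


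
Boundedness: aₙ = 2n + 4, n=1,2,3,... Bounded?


aₙ = 2n + 4 → as n→∞, aₙ→∞
No finite upper bound exists
The sequence is UNBOUNDED

Unbounded (aₙ → ∞ as n → ∞)


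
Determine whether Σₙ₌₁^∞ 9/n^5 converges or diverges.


p-series test: Σ c/n^p converges if p > 1, diverges if p ≤ 1 (constant c > 0 doesn't affect convergence).
p = 5
5 > 1 → CONVERGES

Converges (p = 5 > 1)


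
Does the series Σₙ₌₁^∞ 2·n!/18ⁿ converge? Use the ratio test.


aₙ = 2·n!/18^n
a_{n+1}/aₙ = (n+1)!/18^(n+1) × 18^n/n!  (constant 2 cancels)
= (n+1)/18
L = lim(n→∞) (n+1)/18 = ∞
L > 1 → series DIVERGES

Diverges (ratio test: L = ∞ > 1)


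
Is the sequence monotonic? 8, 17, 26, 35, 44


Differences: 9, 9, 9, 9
All differences > 0 → strictly INCREASING

Monotonically increasing


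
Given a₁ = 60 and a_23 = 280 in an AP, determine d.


d = (aₙ - a₁)/(n-1)
= (280 - 60)/(23-1)
= 220/22 = 10

d = 10


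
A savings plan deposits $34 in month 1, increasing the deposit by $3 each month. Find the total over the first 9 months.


aₙ = 34 + (9-1)×3 = 58
Sₙ = n(a₁+aₙ)/2 = 9×(34+58)/2
= 9×92/2 = 414

S_9 = 414


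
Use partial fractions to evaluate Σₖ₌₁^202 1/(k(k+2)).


1/(k(k+2)) = (1/2)·(1/k - 1/(k+2)) (partial fractions)
Telescoping: Σ = (1/2)·(1 + 1/2 - 1/203 - 1/204) = 61711/82824

Sum = 61711/82824


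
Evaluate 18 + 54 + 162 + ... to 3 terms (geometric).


Sₙ = 18×(3^3 - 1)/(3 - 1)
= 18×(27 - 1)/2
= 18×26/2
= 234

S_3 = 234


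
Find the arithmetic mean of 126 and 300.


AM = (126 + 300)/2 = 426/2 = 213

AM = 213


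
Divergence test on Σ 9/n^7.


lim(n→∞) 9/n^7 = 0
lim aₙ = 0 → nth-term test is INCONCLUSIVE
(Need other tests; this is actually a convergent p-series with p=7 > 1)

Inconclusive (lim aₙ = 0; need another test)


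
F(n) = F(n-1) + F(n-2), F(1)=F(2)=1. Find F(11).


Fibonacci sequence: 1, 1, 2, 3, 5, 8, 13, 21, 34, 55, 89
F(11) = 89

F(11) = 89


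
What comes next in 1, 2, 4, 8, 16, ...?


Pattern: powers of 2: 2ⁿ
Terms: 1, 2, 4, 8, 16
Next term = 32

Next term = 32


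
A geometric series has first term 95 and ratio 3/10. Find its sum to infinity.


S∞ = a₁/(1-r) = 95/(1 - 3/10)
= 95/(7/10)
= 950/7

S∞ = 950/7


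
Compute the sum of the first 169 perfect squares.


n = 169
n(n+1)(2n+1)/6 = 169×170×339/6
= 9739470/6 = 1623245

Σk² = 1623245


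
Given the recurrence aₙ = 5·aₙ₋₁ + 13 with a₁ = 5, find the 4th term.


Computing step by step:
a_1 = 5
a_2 = 38
a_3 = 203
a_4 = 1028


a_4 = 1028


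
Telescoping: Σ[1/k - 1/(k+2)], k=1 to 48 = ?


Telescoping with gap 2: two head and two tail terms survive.
= (1 + 1/2) - (1/49 + 1/50)
= 3/2 - 1/49 - 1/50 = 1788/1225

Sum = 1788/1225


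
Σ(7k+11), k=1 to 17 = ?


Σ(7k+11) = 7·Σk + 11·n
= 7·153 + 11·17
= 1071 + 187 = 1258

Σ = 1258


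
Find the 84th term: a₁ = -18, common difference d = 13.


aₙ = a₁ + (n-1)d
= -18 + (84-1)×13
= -18 + 1079
= 1061

a_84 = 1061


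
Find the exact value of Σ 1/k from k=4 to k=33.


Σₖ₌4^33 1/k = 1/4 + 1/5 + 1/6 + ... + 1/33
= 29608831262749/13127595717600
≈ 2.2555

Sum = 29608831262749/13127595717600 ≈ 2.2555


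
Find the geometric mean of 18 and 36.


GM = √(18×36) = √648 = 25.4558

GM = 25.4558


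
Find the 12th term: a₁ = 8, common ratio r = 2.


aₙ = a₁·r^(n-1)
= 8×2^11
= 8×2048
= 16384

a_12 = 16384


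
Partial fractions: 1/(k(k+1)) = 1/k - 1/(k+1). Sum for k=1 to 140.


1/(k(k+1)) = 1/k - 1/(k+1) (partial fractions)
Telescoping: Σ = 1 - 1/141 = 140/141

Sum = 140/141


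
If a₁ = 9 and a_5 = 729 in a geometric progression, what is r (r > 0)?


r^(n-1) = aₙ/a₁
r^4 = 729/9 = 81
r = 81^(1/4)
= ±3; taking r > 0 gives r = 3

r = 3


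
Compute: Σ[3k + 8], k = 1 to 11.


Σ(3k+8) = 3·Σk + 8·n
= 3·66 + 8·11
= 198 + 88 = 286

Σ = 286


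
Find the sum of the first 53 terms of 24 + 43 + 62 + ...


aₙ = 24 + (53-1)×19 = 1012
Sₙ = n(a₁+aₙ)/2 = 53×(24+1012)/2
= 53×1036/2 = 27454

S_53 = 27454


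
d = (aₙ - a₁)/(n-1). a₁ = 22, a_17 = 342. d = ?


d = (aₙ - a₁)/(n-1)
= (342 - 22)/(17-1)
= 320/16 = 20

d = 20


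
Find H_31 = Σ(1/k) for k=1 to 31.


H_31 = 1/1 + 1/2 + 1/3 + ... + 1/31
= 290774257297357/72201776446800
≈ 4.0272

H_31 = 290774257297357/72201776446800 ≈ 4.0272


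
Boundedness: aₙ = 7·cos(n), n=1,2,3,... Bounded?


For all n, -1 ≤ cos(n) ≤ 1, so -7 ≤ 7·cos(n) ≤ 7
Lower bound: -7, Upper bound: 7
The sequence IS bounded

Bounded (-7 ≤ aₙ ≤ 7)


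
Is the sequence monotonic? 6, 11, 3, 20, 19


Differences: 5, -8, 17, -1
Difference at position 1 is +5 (> 0) but position 2 is -8 (< 0) — sequence both rises and falls
→ NOT monotonic

Not monotonic


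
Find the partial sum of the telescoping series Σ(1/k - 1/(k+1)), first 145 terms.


Telescoping: adjacent terms cancel.
= 1/1 - 1/146
= 1 - 1/146 = 145/146

Sum = 145/146


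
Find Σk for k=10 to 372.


Σₖ₌10^372 k = Σₖ₌₁^372 k − Σₖ₌₁^9 k
= 372·373/2 − 9·10/2
= 69378 − 45 = 69333

Σk = 69333


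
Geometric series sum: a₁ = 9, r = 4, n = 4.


Sₙ = 9×(4^4 - 1)/(4 - 1)
= 9×(256 - 1)/3
= 9×255/3
= 765

S_4 = 765


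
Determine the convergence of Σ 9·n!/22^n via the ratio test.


aₙ = 9·n!/22^n
a_{n+1}/aₙ = (n+1)!/22^(n+1) × 22^n/n!  (constant 9 cancels)
= (n+1)/22
L = lim(n→∞) (n+1)/22 = ∞
L > 1 → series DIVERGES

Diverges (ratio test: L = ∞ > 1)


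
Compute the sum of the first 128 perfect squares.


n = 128
n(n+1)(2n+1)/6 = 128×129×257/6
= 4243584/6 = 707264

Σk² = 707264


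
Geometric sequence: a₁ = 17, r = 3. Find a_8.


aₙ = a₁·r^(n-1)
= 17×3^7
= 17×2187
= 37179

a_8 = 37179


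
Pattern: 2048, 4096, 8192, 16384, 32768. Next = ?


Pattern: powers of 2: 2ⁿ
Terms: 2048, 4096, 8192, 16384, 32768
Next term = 65536

Next term = 65536


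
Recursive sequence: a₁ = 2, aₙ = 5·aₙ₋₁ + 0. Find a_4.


Computing step by step:
a_1 = 2
a_2 = 10
a_3 = 50
a_4 = 250


a_4 = 250


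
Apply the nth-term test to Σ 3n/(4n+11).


lim(n→∞) 3n/(4n+11) = 3/4 = 3/4  (divide numerator and denominator by n)
lim aₙ = 3/4 ≠ 0 → series DIVERGES

Diverges (lim aₙ = 3/4 ≠ 0)


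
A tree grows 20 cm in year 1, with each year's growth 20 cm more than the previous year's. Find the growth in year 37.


aₙ = a₁ + (n-1)d
= 20 + (37-1)×20
= 20 + 720
= 740

a_37 = 740


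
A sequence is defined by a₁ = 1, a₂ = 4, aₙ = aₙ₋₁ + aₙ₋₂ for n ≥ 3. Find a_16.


Computing iteratively: 1, 4, 5, 9, 14, 23, 37, 60, 97, 157, 254, 411, ...
a_16 = 2817

a_16 = 2817


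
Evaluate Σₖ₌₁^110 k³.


n(n+1)/2 = 110×111/2 = 6105
Σk³ = 6105² = 37271025

Σk³ = 37271025


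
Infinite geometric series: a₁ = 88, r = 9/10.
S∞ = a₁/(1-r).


S∞ = a₁/(1-r) = 88/(1 - 9/10)
= 88/(1/10)
= 880

S∞ = 880


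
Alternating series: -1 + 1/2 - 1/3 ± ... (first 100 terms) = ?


S = -1 + 1/2 - 1/3 + 1/4 - 1/5 + 1/6 - 1/7 + 1/8 ± ...
= -0.6882
(Full series converges to -ln(2) ≈ -0.6931)

S_100 = -0.6882


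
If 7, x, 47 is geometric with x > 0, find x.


GM = √(7×47) = √329 = 18.1384

GM = 18.1384


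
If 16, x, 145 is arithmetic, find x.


AM = (16 + 145)/2 = 161/2 = 80.5

AM = 80.5


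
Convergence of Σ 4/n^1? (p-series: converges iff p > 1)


p-series test: Σ c/n^p converges if p > 1, diverges if p ≤ 1 (constant c > 0 doesn't affect convergence).
p = 1
1 ≤ 1 → DIVERGES

Diverges (p = 1 ≤ 1)


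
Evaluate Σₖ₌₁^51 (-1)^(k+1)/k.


S = 1 - 1/2 + 1/3 - 1/4 + 1/5 - 1/6 + 1/7 - 1/8 ± ...
= 0.7029
(Full series converges to +ln(2) ≈ +0.6931)

S_51 = 0.7029


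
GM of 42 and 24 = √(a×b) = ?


GM = √(42×24) = √1008 = 31.749

GM = 31.749


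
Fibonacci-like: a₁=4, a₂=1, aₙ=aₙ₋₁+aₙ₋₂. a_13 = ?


Computing iteratively: 4, 1, 5, 6, 11, 17, 28, 45, 73, 118, 191, 309, ...
a_13 = 500

a_13 = 500


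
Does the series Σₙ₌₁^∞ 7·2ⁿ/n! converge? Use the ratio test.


aₙ = 7·2^n/n!
a_{n+1}/aₙ = 2^(n+1)/(n+1)! × n!/2^n  (constant 7 cancels)
= 2/(n+1)
L = lim(n→∞) 2/(n+1) = 0
L < 1 → series CONVERGES

Converges (ratio test: L = 0 < 1)


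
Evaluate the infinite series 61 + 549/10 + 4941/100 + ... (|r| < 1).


S∞ = a₁/(1-r) = 61/(1 - 9/10)
= 61/(1/10)
= 610

S∞ = 610


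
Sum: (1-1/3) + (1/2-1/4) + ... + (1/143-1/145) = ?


Telescoping with gap 2: two head and two tail terms survive.
= (1 + 1/2) - (1/144 + 1/145)
= 3/2 - 1/144 - 1/145 = 31031/20880

Sum = 31031/20880


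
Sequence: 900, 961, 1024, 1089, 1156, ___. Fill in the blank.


Pattern: perfect squares: n²
Terms: 900, 961, 1024, 1089, 1156
Next term = 1225

Next term = 1225


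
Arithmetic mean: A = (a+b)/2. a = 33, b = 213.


AM = (33 + 213)/2 = 246/2 = 123

AM = 123


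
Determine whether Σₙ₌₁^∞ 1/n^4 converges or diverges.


p-series test: Σ c/n^p converges if p > 1, diverges if p ≤ 1 (constant c > 0 doesn't affect convergence).
p = 4
4 > 1 → CONVERGES

Converges (p = 4 > 1)


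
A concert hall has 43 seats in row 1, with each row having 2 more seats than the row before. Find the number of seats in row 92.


aₙ = a₁ + (n-1)d
= 43 + (92-1)×2
= 43 + 182
= 225

a_92 = 225


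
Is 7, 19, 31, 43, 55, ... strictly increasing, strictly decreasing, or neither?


Differences: 12, 12, 12, 12
All differences > 0 → strictly INCREASING

Monotonically increasing


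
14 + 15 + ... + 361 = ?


Σₖ₌14^361 k = Σₖ₌₁^361 k − Σₖ₌₁^13 k
= 361·362/2 − 13·14/2
= 65341 − 91 = 65250

Σk = 65250


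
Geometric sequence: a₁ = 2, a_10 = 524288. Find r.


r^(n-1) = aₙ/a₁
r^9 = 524288/2 = 262144
r = 262144^(1/9)
= 4

r = 4


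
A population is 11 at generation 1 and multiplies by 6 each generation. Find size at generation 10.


aₙ = a₁·r^(n-1)
= 11×6^9
= 11×10077696
= 110854656

a_10 = 110854656


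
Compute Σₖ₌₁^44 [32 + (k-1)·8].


aₙ = 32 + (44-1)×8 = 376
Sₙ = n(a₁+aₙ)/2 = 44×(32+376)/2
= 44×408/2 = 8976

S_44 = 8976


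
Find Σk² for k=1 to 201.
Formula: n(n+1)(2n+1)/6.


n = 201
n(n+1)(2n+1)/6 = 201×202×403/6
= 16362606/6 = 2727101

Σk² = 2727101


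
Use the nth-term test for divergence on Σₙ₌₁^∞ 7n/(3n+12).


lim(n→∞) 7n/(3n+12) = 7/3 = 7/3  (divide numerator and denominator by n)
lim aₙ = 7/3 ≠ 0 → series DIVERGES

Diverges (lim aₙ = 7/3 ≠ 0)


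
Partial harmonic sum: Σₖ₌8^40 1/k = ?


Σₖ₌8^40 1/k = 1/8 + 1/9 + 1/10 + ... + 1/40
= 116967587024539/69388720221600
≈ 1.6857

Sum = 116967587024539/69388720221600 ≈ 1.6857


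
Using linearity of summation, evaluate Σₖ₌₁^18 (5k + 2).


Σ(5k+2) = 5·Σk + 2·n
= 5·171 + 2·18
= 855 + 36 = 891

Σ = 891


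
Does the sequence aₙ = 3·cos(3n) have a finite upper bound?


For all n, -1 ≤ cos(3n) ≤ 1, so -3 ≤ 3·cos(3n) ≤ 3
Lower bound: -3, Upper bound: 3
The sequence IS bounded

Bounded (-3 ≤ aₙ ≤ 3)


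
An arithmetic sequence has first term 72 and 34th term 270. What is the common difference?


d = (aₙ - a₁)/(n-1)
= (270 - 72)/(34-1)
= 198/33 = 6

d = 6


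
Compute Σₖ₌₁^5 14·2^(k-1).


Sₙ = 14×(2^5 - 1)/(2 - 1)
= 14×(32 - 1)/1
= 14×31/1
= 434

S_5 = 434


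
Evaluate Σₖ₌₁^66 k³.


n(n+1)/2 = 66×67/2 = 2211
Σk³ = 2211² = 4888521

Σk³ = 4888521


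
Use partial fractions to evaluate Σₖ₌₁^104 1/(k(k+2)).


1/(k(k+2)) = (1/2)·(1/k - 1/(k+2)) (partial fractions)
Telescoping: Σ = (1/2)·(1 + 1/2 - 1/105 - 1/106) = 4121/5565

Sum = 4121/5565


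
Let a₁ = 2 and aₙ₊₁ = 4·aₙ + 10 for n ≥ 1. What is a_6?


Computing step by step:
a_1 = 2
a_2 = 18
a_3 = 82
a_4 = 338
a_5 = 1362
a_6 = 5458


a_6 = 5458


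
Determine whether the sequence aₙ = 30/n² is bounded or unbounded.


a₁ = 30, a₂ = 30/4, a₃ = 30/9, ...
0 < aₙ ≤ 30 for all n ≥ 1
The sequence IS bounded

Bounded (0 < aₙ ≤ 30)


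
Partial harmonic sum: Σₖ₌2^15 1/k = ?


Σₖ₌2^15 1/k = 1/2 + 1/3 + 1/4 + ... + 1/15
= 835397/360360
≈ 2.3182

Sum = 835397/360360 ≈ 2.3182


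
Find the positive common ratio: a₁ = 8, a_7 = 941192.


r^(n-1) = aₙ/a₁
r^6 = 941192/8 = 117649
r = 117649^(1/6)
= ±7; taking r > 0 gives r = 7

r = 7


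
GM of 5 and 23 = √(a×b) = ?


GM = √(5×23) = √115 = 10.7238

GM = 10.7238


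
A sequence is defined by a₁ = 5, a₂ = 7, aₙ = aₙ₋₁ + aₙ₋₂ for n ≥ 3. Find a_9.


Computing iteratively: 5, 7, 12, 19, 31, 50, 81, 131, 212
a_9 = 212

a_9 = 212


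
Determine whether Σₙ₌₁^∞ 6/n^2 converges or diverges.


p-series test: Σ c/n^p converges if p > 1, diverges if p ≤ 1 (constant c > 0 doesn't affect convergence).
p = 2
2 > 1 → CONVERGES

Converges (p = 2 > 1)


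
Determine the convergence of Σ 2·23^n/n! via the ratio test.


aₙ = 2·23^n/n!
a_{n+1}/aₙ = 23^(n+1)/(n+1)! × n!/23^n  (constant 2 cancels)
= 23/(n+1)
L = lim(n→∞) 23/(n+1) = 0
L < 1 → series CONVERGES

Converges (ratio test: L = 0 < 1)


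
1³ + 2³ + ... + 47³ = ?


n(n+1)/2 = 47×48/2 = 1128
Σk³ = 1128² = 1272384

Σk³ = 1272384


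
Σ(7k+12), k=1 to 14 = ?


Σ(7k+12) = 7·Σk + 12·n
= 7·105 + 12·14
= 735 + 168 = 903

Σ = 903


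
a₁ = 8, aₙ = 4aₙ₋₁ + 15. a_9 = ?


Computing step by step:
a_1 = 8
a_2 = 47
a_3 = 203
a_4 = 827
a_5 = 3323
a_6 = 13307
a_7 = 53243
a_8 = 212987
a_9 = 851963


a_9 = 851963


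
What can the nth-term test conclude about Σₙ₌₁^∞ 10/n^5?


lim(n→∞) 10/n^5 = 0
lim aₙ = 0 → nth-term test is INCONCLUSIVE
(Need other tests; this is actually a convergent p-series with p=5 > 1)

Inconclusive (lim aₙ = 0; need another test)


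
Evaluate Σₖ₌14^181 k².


Σₖ₌14^181 k² = Σₖ₌₁^181 k² − Σₖ₌₁^13 k²
= 181·182·363/6 − 13·14·27/6
= 1992991 − 819 = 1992172

Σk² = 1992172


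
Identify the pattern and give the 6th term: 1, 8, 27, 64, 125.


Pattern: perfect cubes: n³
Terms: 1, 8, 27, 64, 125
Next term = 216

Next term = 216


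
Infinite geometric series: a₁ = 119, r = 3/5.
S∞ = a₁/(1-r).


S∞ = a₁/(1-r) = 119/(1 - 3/5)
= 119/(2/5)
= 595/2

S∞ = 595/2


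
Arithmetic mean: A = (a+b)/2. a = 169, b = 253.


AM = (169 + 253)/2 = 422/2 = 211

AM = 211


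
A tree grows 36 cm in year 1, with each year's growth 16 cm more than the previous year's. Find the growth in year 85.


aₙ = a₁ + (n-1)d
= 36 + (85-1)×16
= 36 + 1344
= 1380

a_85 = 1380


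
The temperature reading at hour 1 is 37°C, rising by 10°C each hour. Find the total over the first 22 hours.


aₙ = 37 + (22-1)×10 = 247
Sₙ = n(a₁+aₙ)/2 = 22×(37+247)/2
= 22×284/2 = 3124

S_22 = 3124


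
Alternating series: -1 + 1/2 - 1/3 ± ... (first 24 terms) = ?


S = -1 + 1/2 - 1/3 + 1/4 - 1/5 + 1/6 - 1/7 + 1/8 ± ...
= -0.6727
(Full series converges to -ln(2) ≈ -0.6931)

S_24 = -0.6727


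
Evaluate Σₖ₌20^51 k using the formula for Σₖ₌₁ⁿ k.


Σₖ₌20^51 k = Σₖ₌₁^51 k − Σₖ₌₁^19 k
= 51·52/2 − 19·20/2
= 1326 − 190 = 1136

Σk = 1136


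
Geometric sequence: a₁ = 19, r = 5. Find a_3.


aₙ = a₁·r^(n-1)
= 19×5^2
= 19×25
= 475

a_3 = 475


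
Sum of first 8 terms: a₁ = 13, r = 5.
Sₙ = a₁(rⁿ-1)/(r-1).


Sₙ = 13×(5^8 - 1)/(5 - 1)
= 13×(390625 - 1)/4
= 13×390624/4
= 1269528

S_8 = 1269528


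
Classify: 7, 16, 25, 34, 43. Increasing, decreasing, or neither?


Differences: 9, 9, 9, 9
All differences > 0 → strictly INCREASING

Monotonically increasing


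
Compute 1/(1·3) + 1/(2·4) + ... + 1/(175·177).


1/(k(k+2)) = (1/2)·(1/k - 1/(k+2)) (partial fractions)
Telescoping: Σ = (1/2)·(1 + 1/2 - 1/176 - 1/177) = 46375/62304

Sum = 46375/62304


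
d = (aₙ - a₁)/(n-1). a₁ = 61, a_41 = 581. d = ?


d = (aₙ - a₁)/(n-1)
= (581 - 61)/(41-1)
= 520/40 = 13

d = 13


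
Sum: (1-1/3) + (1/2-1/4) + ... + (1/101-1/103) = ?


Telescoping with gap 2: two head and two tail terms survive.
= (1 + 1/2) - (1/102 + 1/103)
= 3/2 - 1/102 - 1/103 = 7777/5253

Sum = 7777/5253


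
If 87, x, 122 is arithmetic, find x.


AM = (87 + 122)/2 = 209/2 = 104.5

AM = 104.5


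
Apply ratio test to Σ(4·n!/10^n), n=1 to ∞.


aₙ = 4·n!/10^n
a_{n+1}/aₙ = (n+1)!/10^(n+1) × 10^n/n!  (constant 4 cancels)
= (n+1)/10
L = lim(n→∞) (n+1)/10 = ∞
L > 1 → series DIVERGES

Diverges (ratio test: L = ∞ > 1)


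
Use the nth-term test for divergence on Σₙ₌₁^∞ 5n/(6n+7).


lim(n→∞) 5n/(6n+7) = 5/6 = 5/6  (divide numerator and denominator by n)
lim aₙ = 5/6 ≠ 0 → series DIVERGES

Diverges (lim aₙ = 5/6 ≠ 0)


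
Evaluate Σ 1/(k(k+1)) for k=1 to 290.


1/(k(k+1)) = 1/k - 1/(k+1) (partial fractions)
Telescoping: Σ = 1 - 1/291 = 290/291

Sum = 290/291


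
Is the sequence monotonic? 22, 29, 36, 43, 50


Differences: 7, 7, 7, 7
All differences > 0 → strictly INCREASING

Monotonically increasing


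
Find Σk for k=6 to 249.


Σₖ₌6^249 k = Σₖ₌₁^249 k − Σₖ₌₁^5 k
= 249·250/2 − 5·6/2
= 31125 − 15 = 31110

Σk = 31110


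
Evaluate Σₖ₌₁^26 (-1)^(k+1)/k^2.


S = 1 - 1/4 + 1/9 - 1/16 + 1/25 - 1/36 + 1/49 - 1/64 ± ...
= 0.8218
(Full series converges to +π²/12 ≈ +0.8225)

S_26 = 0.8218


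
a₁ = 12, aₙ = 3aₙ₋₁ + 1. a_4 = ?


Computing step by step:
a_1 = 12
a_2 = 37
a_3 = 112
a_4 = 337


a_4 = 337


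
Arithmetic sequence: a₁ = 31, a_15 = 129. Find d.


d = (aₙ - a₁)/(n-1)
= (129 - 31)/(15-1)
= 98/14 = 7

d = 7


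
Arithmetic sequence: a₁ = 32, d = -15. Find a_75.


aₙ = a₁ + (n-1)d
= 32 + (75-1)×-15
= 32 - 1110
= -1078

a_75 = -1078


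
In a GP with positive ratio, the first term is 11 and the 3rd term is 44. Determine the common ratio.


r^(n-1) = aₙ/a₁
r^2 = 44/11 = 4
r = 4^(1/2)
= ±2; taking r > 0 gives r = 2

r = 2


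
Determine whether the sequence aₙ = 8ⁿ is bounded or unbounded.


aₙ = 8ⁿ → as n→∞, aₙ→∞ (since base 8 > 1)
No finite upper bound exists
The sequence is UNBOUNDED

Unbounded (aₙ → ∞ as n → ∞)


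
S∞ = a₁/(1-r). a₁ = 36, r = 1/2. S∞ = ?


S∞ = a₁/(1-r) = 36/(1 - 1/2)
= 36/(1/2)
= 72

S∞ = 72


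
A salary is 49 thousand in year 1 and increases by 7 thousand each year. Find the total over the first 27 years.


aₙ = 49 + (27-1)×7 = 231
Sₙ = n(a₁+aₙ)/2 = 27×(49+231)/2
= 27×280/2 = 3780

S_27 = 3780


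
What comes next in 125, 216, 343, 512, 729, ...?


Pattern: perfect cubes: n³
Terms: 125, 216, 343, 512, 729
Next term = 1000

Next term = 1000


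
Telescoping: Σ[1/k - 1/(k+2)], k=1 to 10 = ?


Telescoping with gap 2: two head and two tail terms survive.
= (1 + 1/2) - (1/11 + 1/12)
= 3/2 - 1/11 - 1/12 = 175/132

Sum = 175/132


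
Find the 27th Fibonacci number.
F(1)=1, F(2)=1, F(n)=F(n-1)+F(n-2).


Fibonacci sequence: 1, 1, 2, 3, 5, 8, 13, 21, 34, 55, 89, ...
F(27) = 196418

F(27) = 196418


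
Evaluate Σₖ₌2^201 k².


Σₖ₌2^201 k² = Σₖ₌₁^201 k² − Σₖ₌₁^1 k²
= 201·202·403/6 − 1·2·3/6
= 2727101 − 1 = 2727100

Σk² = 2727100


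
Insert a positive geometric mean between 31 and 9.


GM = √(31×9) = √279 = 16.7033

GM = 16.7033


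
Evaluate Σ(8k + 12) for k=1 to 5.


Σ(8k+12) = 8·Σk + 12·n
= 8·15 + 12·5
= 120 + 60 = 180

Σ = 180


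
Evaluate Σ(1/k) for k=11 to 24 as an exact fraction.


Σₖ₌11^24 1/k = 1/11 + 1/12 + 1/13 + ... + 1/24
= 4534977911/5354228880
≈ 0.847

Sum = 4534977911/5354228880 ≈ 0.847


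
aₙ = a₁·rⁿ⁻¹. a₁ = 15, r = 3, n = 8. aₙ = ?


aₙ = a₁·r^(n-1)
= 15×3^7
= 15×2187
= 32805

a_8 = 32805


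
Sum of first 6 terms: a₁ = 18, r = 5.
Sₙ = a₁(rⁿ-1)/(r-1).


Sₙ = 18×(5^6 - 1)/(5 - 1)
= 18×(15625 - 1)/4
= 18×15624/4
= 70308

S_6 = 70308


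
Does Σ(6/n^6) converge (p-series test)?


p-series test: Σ c/n^p converges if p > 1, diverges if p ≤ 1 (constant c > 0 doesn't affect convergence).
p = 6
6 > 1 → CONVERGES

Converges (p = 6 > 1)


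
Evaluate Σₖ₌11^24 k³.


Σₖ₌11^24 k³ = [24·25/2]² − [10·11/2]²
= 90000 − 3025 = 86975

Σk³ = 86975


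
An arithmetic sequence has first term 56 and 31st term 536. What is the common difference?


d = (aₙ - a₁)/(n-1)
= (536 - 56)/(31-1)
= 480/30 = 16

d = 16


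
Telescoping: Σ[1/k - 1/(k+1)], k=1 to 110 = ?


Telescoping: adjacent terms cancel.
= 1/1 - 1/111
= 1 - 1/111 = 110/111

Sum = 110/111


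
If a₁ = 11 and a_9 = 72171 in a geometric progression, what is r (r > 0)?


r^(n-1) = aₙ/a₁
r^8 = 72171/11 = 6561
r = 6561^(1/8)
= ±3; taking r > 0 gives r = 3

r = 3


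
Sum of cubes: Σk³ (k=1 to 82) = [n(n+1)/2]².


n(n+1)/2 = 82×83/2 = 3403
Σk³ = 3403² = 11580409

Σk³ = 11580409


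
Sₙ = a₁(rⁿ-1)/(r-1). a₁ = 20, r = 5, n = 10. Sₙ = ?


Sₙ = 20×(5^10 - 1)/(5 - 1)
= 20×(9765625 - 1)/4
= 20×9765624/4
= 48828120

S_10 = 48828120


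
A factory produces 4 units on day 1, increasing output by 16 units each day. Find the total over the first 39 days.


aₙ = 4 + (39-1)×16 = 612
Sₙ = n(a₁+aₙ)/2 = 39×(4+612)/2
= 39×616/2 = 12012

S_39 = 12012


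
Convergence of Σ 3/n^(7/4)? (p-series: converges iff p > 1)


p-series test: Σ c/n^p converges if p > 1, diverges if p ≤ 1 (constant c > 0 doesn't affect convergence).
p = 7/4
7/4 > 1 → CONVERGES

Converges (p = 7/4 > 1)


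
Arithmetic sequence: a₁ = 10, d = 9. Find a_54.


aₙ = a₁ + (n-1)d
= 10 + (54-1)×9
= 10 + 477
= 487

a_54 = 487


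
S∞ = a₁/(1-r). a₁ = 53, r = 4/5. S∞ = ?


S∞ = a₁/(1-r) = 53/(1 - 4/5)
= 53/(1/5)
= 265

S∞ = 265


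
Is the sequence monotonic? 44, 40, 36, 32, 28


Differences: -4, -4, -4, -4
All differences < 0 → strictly DECREASING

Monotonically decreasing


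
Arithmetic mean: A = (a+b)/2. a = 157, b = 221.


AM = (157 + 221)/2 = 378/2 = 189

AM = 189


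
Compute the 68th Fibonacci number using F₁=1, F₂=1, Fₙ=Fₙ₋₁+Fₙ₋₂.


Fibonacci sequence: 1, 1, 2, 3, 5, 8, 13, 21, 34, 55, 89, ...
F(68) = 72723460248141

F(68) = 72723460248141


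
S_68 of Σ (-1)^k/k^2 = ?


S = -1 + 1/4 - 1/9 + 1/16 - 1/25 + 1/36 - 1/49 + 1/64 ± ...
= -0.8224
(Full series converges to -π²/12 ≈ -0.8225)

S_68 = -0.8224


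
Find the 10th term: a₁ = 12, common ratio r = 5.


aₙ = a₁·r^(n-1)
= 12×5^9
= 12×1953125
= 23437500

a_10 = 23437500


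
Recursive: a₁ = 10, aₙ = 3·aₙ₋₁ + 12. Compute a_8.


Computing step by step:
a_1 = 10
a_2 = 42
a_3 = 138
a_4 = 426
a_5 = 1290
a_6 = 3882
a_7 = 11658
a_8 = 34986


a_8 = 34986


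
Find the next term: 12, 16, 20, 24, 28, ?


Pattern: arithmetic (d=4)
Terms: 12, 16, 20, 24, 28
Next term = 32

Next term = 32


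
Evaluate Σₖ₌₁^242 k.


n(n+1)/2 = 242×243/2 = 58806/2 = 29403

Σk = 29403


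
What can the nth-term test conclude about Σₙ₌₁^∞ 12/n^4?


lim(n→∞) 12/n^4 = 0
lim aₙ = 0 → nth-term test is INCONCLUSIVE
(Need other tests; this is actually a convergent p-series with p=4 > 1)

Inconclusive (lim aₙ = 0; need another test)


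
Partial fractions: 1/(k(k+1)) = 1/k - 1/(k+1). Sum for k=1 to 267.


1/(k(k+1)) = 1/k - 1/(k+1) (partial fractions)
Telescoping: Σ = 1 - 1/268 = 267/268

Sum = 267/268


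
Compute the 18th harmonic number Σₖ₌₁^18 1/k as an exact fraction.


H_18 = 1/1 + 1/2 + 1/3 + ... + 1/18
= 14274301/4084080
≈ 3.4951

H_18 = 14274301/4084080 ≈ 3.4951


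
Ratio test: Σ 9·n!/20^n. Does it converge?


aₙ = 9·n!/20^n
a_{n+1}/aₙ = (n+1)!/20^(n+1) × 20^n/n!  (constant 9 cancels)
= (n+1)/20
L = lim(n→∞) (n+1)/20 = ∞
L > 1 → series DIVERGES

Diverges (ratio test: L = ∞ > 1)


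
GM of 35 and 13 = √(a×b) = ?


GM = √(35×13) = √455 = 21.3307

GM = 21.3307


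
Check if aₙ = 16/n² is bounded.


a₁ = 16, a₂ = 16/4, a₃ = 16/9, ...
0 < aₙ ≤ 16 for all n ≥ 1
The sequence IS bounded

Bounded (0 < aₙ ≤ 16)


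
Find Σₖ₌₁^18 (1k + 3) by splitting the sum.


Σ(1k+3) = 1·Σk + 3·n
= 1·171 + 3·18
= 171 + 54 = 225

Σ = 225


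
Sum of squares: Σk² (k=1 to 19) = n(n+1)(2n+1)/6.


n = 19
n(n+1)(2n+1)/6 = 19×20×39/6
= 14820/6 = 2470

Σk² = 2470


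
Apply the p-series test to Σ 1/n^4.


p-series test: Σ c/n^p converges if p > 1, diverges if p ≤ 1 (constant c > 0 doesn't affect convergence).
p = 4
4 > 1 → CONVERGES

Converges (p = 4 > 1)


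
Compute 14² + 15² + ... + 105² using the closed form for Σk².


Σₖ₌14^105 k² = Σₖ₌₁^105 k² − Σₖ₌₁^13 k²
= 105·106·211/6 − 13·14·27/6
= 391405 − 819 = 390586

Σk² = 390586


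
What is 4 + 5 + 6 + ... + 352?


Σₖ₌4^352 k = Σₖ₌₁^352 k − Σₖ₌₁^3 k
= 352·353/2 − 3·4/2
= 62128 − 6 = 62122

Σk = 62122


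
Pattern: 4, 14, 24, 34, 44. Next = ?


Pattern: arithmetic (d=10)
Terms: 4, 14, 24, 34, 44
Next term = 54

Next term = 54


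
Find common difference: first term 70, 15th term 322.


d = (aₙ - a₁)/(n-1)
= (322 - 70)/(15-1)
= 252/14 = 18

d = 18


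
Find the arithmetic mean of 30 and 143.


AM = (30 + 143)/2 = 173/2 = 86.5

AM = 86.5


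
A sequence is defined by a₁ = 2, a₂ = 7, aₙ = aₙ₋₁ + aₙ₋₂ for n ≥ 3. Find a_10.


Computing iteratively: 2, 7, 9, 16, 25, 41, 66, 107, 173, 280
a_10 = 280

a_10 = 280


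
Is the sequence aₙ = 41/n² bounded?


a₁ = 41, a₂ = 41/4, a₃ = 41/9, ...
0 < aₙ ≤ 41 for all n ≥ 1
The sequence IS bounded

Bounded (0 < aₙ ≤ 41)


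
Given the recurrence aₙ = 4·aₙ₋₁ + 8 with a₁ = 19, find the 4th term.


Computing step by step:
a_1 = 19
a_2 = 84
a_3 = 344
a_4 = 1384


a_4 = 1384


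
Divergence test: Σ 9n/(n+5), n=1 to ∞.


lim(n→∞) 9n/(n+5) = 9/1 = 9  (divide numerator and denominator by n)
lim aₙ = 9 ≠ 0 → series DIVERGES

Diverges (lim aₙ = 9 ≠ 0)


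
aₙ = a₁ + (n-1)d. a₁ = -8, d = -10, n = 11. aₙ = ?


aₙ = a₁ + (n-1)d
= -8 + (11-1)×-10
= -8 - 100
= -108

a_11 = -108


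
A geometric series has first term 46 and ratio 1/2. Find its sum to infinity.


S∞ = a₁/(1-r) = 46/(1 - 1/2)
= 46/(1/2)
= 92

S∞ = 92


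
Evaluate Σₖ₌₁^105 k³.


n(n+1)/2 = 105×106/2 = 5565
Σk³ = 5565² = 30969225

Σk³ = 30969225


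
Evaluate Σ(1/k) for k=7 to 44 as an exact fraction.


Σₖ₌7^44 1/k = 1/7 + 1/8 + 1/9 + ... + 1/44
= 2587326579632228227/1345655451257488800
≈ 1.9227

Sum = 2587326579632228227/1345655451257488800 ≈ 1.9227


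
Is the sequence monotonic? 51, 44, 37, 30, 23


Differences: -7, -7, -7, -7
All differences < 0 → strictly DECREASING

Monotonically decreasing


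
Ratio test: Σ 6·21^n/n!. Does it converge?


aₙ = 6·21^n/n!
a_{n+1}/aₙ = 21^(n+1)/(n+1)! × n!/21^n  (constant 6 cancels)
= 21/(n+1)
L = lim(n→∞) 21/(n+1) = 0
L < 1 → series CONVERGES

Converges (ratio test: L = 0 < 1)


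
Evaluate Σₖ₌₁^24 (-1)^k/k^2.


S = -1 + 1/4 - 1/9 + 1/16 - 1/25 + 1/36 - 1/49 + 1/64 ± ...
= -0.8216
(Full series converges to -π²/12 ≈ -0.8225)

S_24 = -0.8216


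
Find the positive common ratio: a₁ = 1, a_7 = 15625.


r^(n-1) = aₙ/a₁
r^6 = 15625/1 = 15625
r = 15625^(1/6)
= ±5; taking r > 0 gives r = 5

r = 5


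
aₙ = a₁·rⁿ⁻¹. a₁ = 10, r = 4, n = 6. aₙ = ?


aₙ = a₁·r^(n-1)
= 10×4^5
= 10×1024
= 10240

a_6 = 10240


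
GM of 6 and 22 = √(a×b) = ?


GM = √(6×22) = √132 = 11.4891

GM = 11.4891


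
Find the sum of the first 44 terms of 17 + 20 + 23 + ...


aₙ = 17 + (44-1)×3 = 146
Sₙ = n(a₁+aₙ)/2 = 44×(17+146)/2
= 44×163/2 = 3586

S_44 = 3586


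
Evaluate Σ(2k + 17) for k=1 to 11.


Σ(2k+17) = 2·Σk + 17·n
= 2·66 + 17·11
= 132 + 187 = 319

Σ = 319


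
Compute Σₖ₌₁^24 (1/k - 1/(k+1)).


Telescoping: adjacent terms cancel.
= 1/1 - 1/25
= 1 - 1/25 = 24/25

Sum = 24/25


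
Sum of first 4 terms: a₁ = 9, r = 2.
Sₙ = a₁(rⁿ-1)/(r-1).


Sₙ = 9×(2^4 - 1)/(2 - 1)
= 9×(16 - 1)/1
= 9×15/1
= 135

S_4 = 135


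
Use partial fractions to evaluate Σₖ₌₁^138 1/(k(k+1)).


1/(k(k+1)) = 1/k - 1/(k+1) (partial fractions)
Telescoping: Σ = 1 - 1/139 = 138/139

Sum = 138/139


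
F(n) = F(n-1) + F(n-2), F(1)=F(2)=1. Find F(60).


Fibonacci sequence: 1, 1, 2, 3, 5, 8, 13, 21, 34, 55, 89, ...
F(60) = 1548008755920

F(60) = 1548008755920


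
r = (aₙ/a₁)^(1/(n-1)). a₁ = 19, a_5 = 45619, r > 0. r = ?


r^(n-1) = aₙ/a₁
r^4 = 45619/19 = 2401
r = 2401^(1/4)
= ±7; taking r > 0 gives r = 7

r = 7


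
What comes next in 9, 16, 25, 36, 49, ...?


Pattern: perfect squares: n²
Terms: 9, 16, 25, 36, 49
Next term = 64

Next term = 64


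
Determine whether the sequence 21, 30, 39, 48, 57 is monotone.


Differences: 9, 9, 9, 9
All differences > 0 → strictly INCREASING

Monotonically increasing


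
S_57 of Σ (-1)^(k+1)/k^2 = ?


S = 1 - 1/4 + 1/9 - 1/16 + 1/25 - 1/36 + 1/49 - 1/64 ± ...
= 0.8226
(Full series converges to +π²/12 ≈ +0.8225)

S_57 = 0.8226


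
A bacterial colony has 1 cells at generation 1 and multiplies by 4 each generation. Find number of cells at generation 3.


aₙ = a₁·r^(n-1)
= 1×4^2
= 1×16
= 16

a_3 = 16


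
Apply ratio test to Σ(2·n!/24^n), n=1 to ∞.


aₙ = 2·n!/24^n
a_{n+1}/aₙ = (n+1)!/24^(n+1) × 24^n/n!  (constant 2 cancels)
= (n+1)/24
L = lim(n→∞) (n+1)/24 = ∞
L > 1 → series DIVERGES

Diverges (ratio test: L = ∞ > 1)


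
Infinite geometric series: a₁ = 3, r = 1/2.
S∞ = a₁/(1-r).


S∞ = a₁/(1-r) = 3/(1 - 1/2)
= 3/(1/2)
= 6

S∞ = 6


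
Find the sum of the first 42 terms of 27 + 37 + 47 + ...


aₙ = 27 + (42-1)×10 = 437
Sₙ = n(a₁+aₙ)/2 = 42×(27+437)/2
= 42×464/2 = 9744

S_42 = 9744


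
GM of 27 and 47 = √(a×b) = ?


GM = √(27×47) = √1269 = 35.623

GM = 35.623


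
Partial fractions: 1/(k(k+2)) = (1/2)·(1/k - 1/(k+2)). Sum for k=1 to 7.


1/(k(k+2)) = (1/2)·(1/k - 1/(k+2)) (partial fractions)
Telescoping: Σ = (1/2)·(1 + 1/2 - 1/8 - 1/9) = 91/144

Sum = 91/144


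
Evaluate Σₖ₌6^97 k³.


Σₖ₌6^97 k³ = [97·98/2]² − [5·6/2]²
= 22591009 − 225 = 22590784

Σk³ = 22590784


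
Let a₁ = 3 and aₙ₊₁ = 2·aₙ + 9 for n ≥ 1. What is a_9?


Computing step by step:
a_1 = 3
a_2 = 15
a_3 = 39
a_4 = 87
a_5 = 183
a_6 = 375
a_7 = 759
a_8 = 1527
a_9 = 3063


a_9 = 3063


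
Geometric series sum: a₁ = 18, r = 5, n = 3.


Sₙ = 18×(5^3 - 1)/(5 - 1)
= 18×(125 - 1)/4
= 18×124/4
= 558

S_3 = 558


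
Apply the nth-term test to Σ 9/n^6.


lim(n→∞) 9/n^6 = 0
lim aₙ = 0 → nth-term test is INCONCLUSIVE
(Need other tests; this is actually a convergent p-series with p=6 > 1)

Inconclusive (lim aₙ = 0; need another test)


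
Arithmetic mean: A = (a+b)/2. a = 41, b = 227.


AM = (41 + 227)/2 = 268/2 = 134

AM = 134


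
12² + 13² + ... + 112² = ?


Σₖ₌12^112 k² = Σₖ₌₁^112 k² − Σₖ₌₁^11 k²
= 112·113·225/6 − 11·12·23/6
= 474600 − 506 = 474094

Σk² = 474094


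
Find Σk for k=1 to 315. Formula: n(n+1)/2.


n(n+1)/2 = 315×316/2 = 99540/2 = 49770

Σk = 49770


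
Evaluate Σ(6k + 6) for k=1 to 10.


Σ(6k+6) = 6·Σk + 6·n
= 6·55 + 6·10
= 330 + 60 = 390

Σ = 390


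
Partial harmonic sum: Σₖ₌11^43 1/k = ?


Σₖ₌11^43 1/k = 1/11 + 1/12 + 1/13 + ... + 1/43
= 1216865528621842739/856326196254765600
≈ 1.421

Sum = 1216865528621842739/856326196254765600 ≈ 1.421


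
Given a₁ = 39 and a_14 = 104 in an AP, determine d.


d = (aₙ - a₁)/(n-1)
= (104 - 39)/(14-1)
= 65/13 = 5

d = 5


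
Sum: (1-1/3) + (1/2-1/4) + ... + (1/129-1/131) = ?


Telescoping with gap 2: two head and two tail terms survive.
= (1 + 1/2) - (1/130 + 1/131)
= 3/2 - 1/130 - 1/131 = 12642/8515

Sum = 12642/8515


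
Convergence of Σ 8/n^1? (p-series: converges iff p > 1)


p-series test: Σ c/n^p converges if p > 1, diverges if p ≤ 1 (constant c > 0 doesn't affect convergence).
p = 1
1 ≤ 1 → DIVERGES

Diverges (p = 1 ≤ 1)


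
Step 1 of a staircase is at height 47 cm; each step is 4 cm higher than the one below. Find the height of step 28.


aₙ = a₁ + (n-1)d
= 47 + (28-1)×4
= 47 + 108
= 155

a_28 = 155


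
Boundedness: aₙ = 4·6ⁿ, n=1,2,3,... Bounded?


aₙ = 4·6ⁿ → as n→∞, aₙ→∞ (since base 6 > 1)
No finite upper bound exists
The sequence is UNBOUNDED

Unbounded (aₙ → ∞ as n → ∞)


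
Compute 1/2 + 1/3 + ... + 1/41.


Σₖ₌2^41 1/k = 1/2 + 1/3 + 1/4 + ... + 1/41
= 65776471966898333/19914562703599200
≈ 3.3029

Sum = 65776471966898333/19914562703599200 ≈ 3.3029


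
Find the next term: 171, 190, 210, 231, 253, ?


Pattern: triangular numbers: n(n+1)/2
Terms: 171, 190, 210, 231, 253
Next term = 276

Next term = 276
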